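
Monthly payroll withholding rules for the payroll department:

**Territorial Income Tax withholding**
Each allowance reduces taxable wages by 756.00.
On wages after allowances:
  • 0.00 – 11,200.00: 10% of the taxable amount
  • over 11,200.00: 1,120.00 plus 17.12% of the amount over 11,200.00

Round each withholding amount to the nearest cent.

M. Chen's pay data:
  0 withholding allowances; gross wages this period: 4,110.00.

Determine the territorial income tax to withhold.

Territorial Income Tax: taxable = 4,110.00
  10% × 4,110.00 = 411.00

411.00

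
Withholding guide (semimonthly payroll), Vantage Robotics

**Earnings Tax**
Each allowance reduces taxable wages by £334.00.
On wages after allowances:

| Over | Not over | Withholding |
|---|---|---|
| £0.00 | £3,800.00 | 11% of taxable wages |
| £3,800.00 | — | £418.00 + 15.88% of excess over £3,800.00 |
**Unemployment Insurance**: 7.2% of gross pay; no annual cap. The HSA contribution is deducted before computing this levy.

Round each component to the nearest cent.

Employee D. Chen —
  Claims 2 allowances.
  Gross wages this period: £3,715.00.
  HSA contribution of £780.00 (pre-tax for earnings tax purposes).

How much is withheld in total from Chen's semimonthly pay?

Earnings Tax: taxable = £3,715.00 − £780.00 − 2×£334.00 = £2,267.00
  11% × £2,267.00 = £249.37
Unemployment Insurance: 7.2% × £2,935.00 = £211.32
Total: £249.37 + £211.32 = £460.69

£460.69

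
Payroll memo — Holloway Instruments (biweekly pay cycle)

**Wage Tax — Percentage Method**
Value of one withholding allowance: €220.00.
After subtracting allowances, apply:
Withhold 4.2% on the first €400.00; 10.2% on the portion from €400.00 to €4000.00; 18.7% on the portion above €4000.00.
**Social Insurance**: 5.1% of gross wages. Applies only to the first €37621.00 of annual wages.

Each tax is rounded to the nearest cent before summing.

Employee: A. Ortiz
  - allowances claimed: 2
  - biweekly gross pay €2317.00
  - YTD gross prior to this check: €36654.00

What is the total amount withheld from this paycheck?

€216.77

Wage Tax: taxable = €2317.00 − 2×€220.00 = €1877.00
  €16.80 + 10.2% × (€1877.00 − €400.00) = €16.80 + 10.2% × €1477.00 = €167.45
Social Insurance: cap €37621.00 − YTD €36654.00 = €967.00 subject; 5.1% × €967.00 = €49.32
Total: €167.45 + €49.32 = €216.77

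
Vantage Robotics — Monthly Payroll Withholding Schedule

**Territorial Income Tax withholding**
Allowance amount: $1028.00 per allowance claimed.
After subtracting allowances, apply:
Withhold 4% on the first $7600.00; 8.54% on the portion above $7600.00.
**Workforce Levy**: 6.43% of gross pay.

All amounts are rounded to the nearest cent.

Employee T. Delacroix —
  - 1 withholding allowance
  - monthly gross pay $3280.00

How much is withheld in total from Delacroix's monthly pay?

$300.98

Territorial Income Tax: taxable = $3280.00 − 1×$1028.00 = $2252.00
  4% × $2252.00 = $90.08
Workforce Levy: 6.43% × $3280.00 = $210.90
Total: $90.08 + $210.90 = $300.98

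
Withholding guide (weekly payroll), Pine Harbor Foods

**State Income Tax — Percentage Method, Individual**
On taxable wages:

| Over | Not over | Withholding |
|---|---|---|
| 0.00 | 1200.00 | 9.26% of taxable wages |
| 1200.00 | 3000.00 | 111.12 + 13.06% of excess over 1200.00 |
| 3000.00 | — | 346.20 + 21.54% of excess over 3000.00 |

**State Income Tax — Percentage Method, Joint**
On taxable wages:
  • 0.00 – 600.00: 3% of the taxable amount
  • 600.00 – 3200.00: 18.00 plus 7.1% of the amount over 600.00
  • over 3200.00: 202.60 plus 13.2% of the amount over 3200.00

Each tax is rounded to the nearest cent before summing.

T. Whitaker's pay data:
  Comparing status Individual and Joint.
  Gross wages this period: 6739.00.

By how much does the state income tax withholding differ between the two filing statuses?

481.83

State Income Tax (Individual): taxable = 6739.00
  346.20 + 21.54% × (6739.00 − 3000.00) = 346.20 + 21.54% × 3739.00 = 1151.58
State Income Tax (Joint): taxable = 6739.00
  202.60 + 13.2% × (6739.00 − 3200.00) = 202.60 + 13.2% × 3539.00 = 669.75
Difference: |1151.58 − 669.75| = 481.83 (higher under Individual)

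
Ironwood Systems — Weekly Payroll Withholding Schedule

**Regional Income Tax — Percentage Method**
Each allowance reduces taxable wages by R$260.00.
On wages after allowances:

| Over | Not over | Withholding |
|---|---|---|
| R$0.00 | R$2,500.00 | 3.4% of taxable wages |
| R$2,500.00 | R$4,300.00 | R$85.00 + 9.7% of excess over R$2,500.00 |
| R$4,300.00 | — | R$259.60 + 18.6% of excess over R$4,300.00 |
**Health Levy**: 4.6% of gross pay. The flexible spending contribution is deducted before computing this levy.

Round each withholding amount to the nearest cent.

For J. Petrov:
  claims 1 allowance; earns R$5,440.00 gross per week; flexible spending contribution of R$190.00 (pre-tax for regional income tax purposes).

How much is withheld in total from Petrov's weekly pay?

Regional Income Tax: taxable = R$5,440.00 − R$190.00 − 1×R$260.00 = R$4,990.00
  R$259.60 + 18.6% × (R$4,990.00 − R$4,300.00) = R$259.60 + 18.6% × R$690.00 = R$387.94
Health Levy: 4.6% × R$5,250.00 = R$241.50
Total: R$387.94 + R$241.50 = R$629.44

R$629.44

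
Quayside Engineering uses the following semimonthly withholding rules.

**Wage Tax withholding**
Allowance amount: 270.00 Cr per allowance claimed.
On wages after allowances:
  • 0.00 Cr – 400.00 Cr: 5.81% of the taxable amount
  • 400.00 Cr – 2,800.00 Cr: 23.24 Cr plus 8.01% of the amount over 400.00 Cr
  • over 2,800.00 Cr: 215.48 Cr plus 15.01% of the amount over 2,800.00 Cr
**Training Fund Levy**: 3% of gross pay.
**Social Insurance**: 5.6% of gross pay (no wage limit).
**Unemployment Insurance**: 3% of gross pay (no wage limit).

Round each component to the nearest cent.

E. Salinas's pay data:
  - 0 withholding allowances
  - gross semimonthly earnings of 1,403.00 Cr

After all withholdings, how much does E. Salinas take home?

Wage Tax: taxable = 1,403.00 Cr
  23.24 Cr + 8.01% × (1,403.00 Cr − 400.00 Cr) = 23.24 Cr + 8.01% × 1,003.00 Cr = 103.58 Cr
Training Fund Levy: 3% × 1,403.00 Cr = 42.09 Cr
Social Insurance: 5.6% × 1,403.00 Cr = 78.57 Cr
Unemployment Insurance: 3% × 1,403.00 Cr = 42.09 Cr
Total withheld: 103.58 Cr + 42.09 Cr + 78.57 Cr + 42.09 Cr = 266.33 Cr
Net pay: 1,403.00 Cr − 266.33 Cr = 1,136.67 Cr

1,136.67 Cr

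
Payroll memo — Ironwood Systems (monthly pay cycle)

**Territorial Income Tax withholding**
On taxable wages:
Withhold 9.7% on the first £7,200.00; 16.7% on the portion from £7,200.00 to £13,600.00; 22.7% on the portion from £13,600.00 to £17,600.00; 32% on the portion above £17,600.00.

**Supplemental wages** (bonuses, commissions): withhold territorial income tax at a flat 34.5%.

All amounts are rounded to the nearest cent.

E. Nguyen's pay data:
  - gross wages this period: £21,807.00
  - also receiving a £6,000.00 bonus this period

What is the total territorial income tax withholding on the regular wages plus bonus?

£6,091.44

Territorial Income Tax: taxable = £21,807.00
  £2,675.20 + 32% × (£21,807.00 − £17,600.00) = £2,675.20 + 32% × £4,207.00 = £4,021.44
Supplemental (34.5% flat on bonus): 34.5% × £6,000.00 = £2,070.00
Total territorial income tax: £4,021.44 + £2,070.00 = £6,091.44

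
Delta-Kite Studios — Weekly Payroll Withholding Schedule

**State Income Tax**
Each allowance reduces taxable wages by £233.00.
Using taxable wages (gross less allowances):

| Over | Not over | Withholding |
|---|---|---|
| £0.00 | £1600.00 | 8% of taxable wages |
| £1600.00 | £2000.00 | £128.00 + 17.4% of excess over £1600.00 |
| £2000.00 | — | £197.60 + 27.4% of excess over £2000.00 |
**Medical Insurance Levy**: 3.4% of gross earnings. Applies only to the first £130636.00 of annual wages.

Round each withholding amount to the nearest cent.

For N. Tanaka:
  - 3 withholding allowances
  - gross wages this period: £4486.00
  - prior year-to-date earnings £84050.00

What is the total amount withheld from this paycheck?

State Income Tax: taxable = £4486.00 − 3×£233.00 = £3787.00
  £197.60 + 27.4% × (£3787.00 − £2000.00) = £197.60 + 27.4% × £1787.00 = £687.24
Medical Insurance Levy: 3.4% × £4486.00 = £152.52
Total: £687.24 + £152.52 = £839.76

£839.76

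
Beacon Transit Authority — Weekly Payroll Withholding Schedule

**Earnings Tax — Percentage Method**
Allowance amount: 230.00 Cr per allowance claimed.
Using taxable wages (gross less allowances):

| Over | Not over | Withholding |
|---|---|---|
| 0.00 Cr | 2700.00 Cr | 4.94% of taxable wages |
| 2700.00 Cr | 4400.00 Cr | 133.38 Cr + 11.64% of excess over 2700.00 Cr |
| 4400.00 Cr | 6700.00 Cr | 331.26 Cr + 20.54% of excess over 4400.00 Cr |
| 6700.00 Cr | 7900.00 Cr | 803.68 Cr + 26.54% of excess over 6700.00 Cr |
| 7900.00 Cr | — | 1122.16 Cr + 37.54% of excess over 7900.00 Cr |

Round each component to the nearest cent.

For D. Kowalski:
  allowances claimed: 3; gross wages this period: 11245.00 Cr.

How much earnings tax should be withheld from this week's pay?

Earnings Tax: taxable = 11245.00 Cr − 3×230.00 Cr = 10555.00 Cr
  1122.16 Cr + 37.54% × (10555.00 Cr − 7900.00 Cr) = 1122.16 Cr + 37.54% × 2655.00 Cr = 2118.85 Cr

2118.85 Cr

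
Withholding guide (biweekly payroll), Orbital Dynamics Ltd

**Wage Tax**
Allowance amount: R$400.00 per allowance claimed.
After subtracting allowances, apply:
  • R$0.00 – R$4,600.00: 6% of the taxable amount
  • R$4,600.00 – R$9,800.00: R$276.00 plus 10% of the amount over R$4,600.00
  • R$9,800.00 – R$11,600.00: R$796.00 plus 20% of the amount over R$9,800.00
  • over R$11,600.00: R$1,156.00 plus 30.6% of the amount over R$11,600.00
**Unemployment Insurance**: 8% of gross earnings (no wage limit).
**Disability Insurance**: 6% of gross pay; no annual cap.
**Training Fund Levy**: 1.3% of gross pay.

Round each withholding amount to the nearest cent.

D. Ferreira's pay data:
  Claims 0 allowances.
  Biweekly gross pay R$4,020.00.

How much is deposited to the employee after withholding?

Wage Tax: taxable = R$4,020.00
  6% × R$4,020.00 = R$241.20
Unemployment Insurance: 8% × R$4,020.00 = R$321.60
Disability Insurance: 6% × R$4,020.00 = R$241.20
Training Fund Levy: 1.3% × R$4,020.00 = R$52.26
Total withheld: R$241.20 + R$321.60 + R$241.20 + R$52.26 = R$856.26
Net pay: R$4,020.00 − R$856.26 = R$3,163.74

R$3,163.74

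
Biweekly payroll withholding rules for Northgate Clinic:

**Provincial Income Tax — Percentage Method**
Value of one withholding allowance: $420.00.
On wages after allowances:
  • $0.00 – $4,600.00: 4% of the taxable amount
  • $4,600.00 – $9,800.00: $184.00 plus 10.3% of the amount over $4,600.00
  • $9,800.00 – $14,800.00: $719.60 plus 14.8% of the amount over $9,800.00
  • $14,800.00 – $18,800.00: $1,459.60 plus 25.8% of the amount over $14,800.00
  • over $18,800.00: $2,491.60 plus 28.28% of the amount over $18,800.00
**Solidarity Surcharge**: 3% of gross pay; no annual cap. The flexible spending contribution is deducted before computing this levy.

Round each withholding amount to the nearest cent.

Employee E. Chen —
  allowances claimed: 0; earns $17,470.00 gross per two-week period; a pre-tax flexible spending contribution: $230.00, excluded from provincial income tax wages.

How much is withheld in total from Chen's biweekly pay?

Provincial Income Tax: taxable = $17,470.00 − $230.00 = $17,240.00
  $1,459.60 + 25.8% × ($17,240.00 − $14,800.00) = $1,459.60 + 25.8% × $2,440.00 = $2,089.12
Solidarity Surcharge: 3% × $17,240.00 = $517.20
Total: $2,089.12 + $517.20 = $2,606.32

$2,606.32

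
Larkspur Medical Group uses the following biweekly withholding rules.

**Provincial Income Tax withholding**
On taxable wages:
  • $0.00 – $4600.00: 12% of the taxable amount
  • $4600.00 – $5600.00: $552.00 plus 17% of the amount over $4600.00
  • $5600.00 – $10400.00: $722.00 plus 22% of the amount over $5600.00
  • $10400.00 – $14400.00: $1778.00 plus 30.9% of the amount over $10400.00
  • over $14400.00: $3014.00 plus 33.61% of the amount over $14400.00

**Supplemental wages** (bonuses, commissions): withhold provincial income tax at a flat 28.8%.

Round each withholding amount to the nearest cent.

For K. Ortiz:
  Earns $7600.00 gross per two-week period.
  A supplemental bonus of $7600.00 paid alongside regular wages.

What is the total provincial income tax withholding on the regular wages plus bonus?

$3350.80

Provincial Income Tax: taxable = $7600.00
  $722.00 + 22% × ($7600.00 − $5600.00) = $722.00 + 22% × $2000.00 = $1162.00
Supplemental (28.8% flat on bonus): 28.8% × $7600.00 = $2188.80
Total provincial income tax: $1162.00 + $2188.80 = $3350.80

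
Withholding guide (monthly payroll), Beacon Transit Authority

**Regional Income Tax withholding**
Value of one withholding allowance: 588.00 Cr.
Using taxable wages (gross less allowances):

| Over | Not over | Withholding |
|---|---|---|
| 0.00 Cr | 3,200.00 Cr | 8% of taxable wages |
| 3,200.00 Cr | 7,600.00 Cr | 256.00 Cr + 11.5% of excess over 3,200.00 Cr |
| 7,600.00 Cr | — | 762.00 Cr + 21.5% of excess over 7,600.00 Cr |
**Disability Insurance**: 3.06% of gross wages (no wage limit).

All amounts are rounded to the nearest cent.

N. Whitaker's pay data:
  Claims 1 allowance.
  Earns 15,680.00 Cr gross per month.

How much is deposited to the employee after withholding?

Regional Income Tax: taxable = 15,680.00 Cr − 1×588.00 Cr = 15,092.00 Cr
  762.00 Cr + 21.5% × (15,092.00 Cr − 7,600.00 Cr) = 762.00 Cr + 21.5% × 7,492.00 Cr = 2,372.78 Cr
Disability Insurance: 3.06% × 15,680.00 Cr = 479.81 Cr
Total withheld: 2,372.78 Cr + 479.81 Cr = 2,852.59 Cr
Net pay: 15,680.00 Cr − 2,852.59 Cr = 12,827.41 Cr

12,827.41 Cr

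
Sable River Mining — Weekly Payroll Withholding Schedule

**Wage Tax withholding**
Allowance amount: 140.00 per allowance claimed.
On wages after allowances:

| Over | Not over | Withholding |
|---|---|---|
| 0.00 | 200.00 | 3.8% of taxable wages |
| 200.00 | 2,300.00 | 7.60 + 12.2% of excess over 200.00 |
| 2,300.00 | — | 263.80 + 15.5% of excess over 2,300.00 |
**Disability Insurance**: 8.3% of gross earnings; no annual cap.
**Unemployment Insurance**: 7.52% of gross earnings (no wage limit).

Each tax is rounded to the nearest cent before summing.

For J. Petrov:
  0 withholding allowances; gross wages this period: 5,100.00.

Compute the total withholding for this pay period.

Wage Tax: taxable = 5,100.00
  263.80 + 15.5% × (5,100.00 − 2,300.00) = 263.80 + 15.5% × 2,800.00 = 697.80
Disability Insurance: 8.3% × 5,100.00 = 423.30
Unemployment Insurance: 7.52% × 5,100.00 = 383.52
Total: 697.80 + 423.30 + 383.52 = 1,504.62

1,504.62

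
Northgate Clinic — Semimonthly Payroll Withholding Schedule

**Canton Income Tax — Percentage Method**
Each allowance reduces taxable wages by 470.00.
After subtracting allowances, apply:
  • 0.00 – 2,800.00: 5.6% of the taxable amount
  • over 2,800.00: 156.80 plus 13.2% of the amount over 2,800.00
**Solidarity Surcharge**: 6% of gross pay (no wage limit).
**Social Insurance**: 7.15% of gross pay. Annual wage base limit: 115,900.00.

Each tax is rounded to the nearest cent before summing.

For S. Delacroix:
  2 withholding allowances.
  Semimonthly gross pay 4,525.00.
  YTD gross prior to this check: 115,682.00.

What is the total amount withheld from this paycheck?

Canton Income Tax: taxable = 4,525.00 − 2×470.00 = 3,585.00
  156.80 + 13.2% × (3,585.00 − 2,800.00) = 156.80 + 13.2% × 785.00 = 260.42
Solidarity Surcharge: 6% × 4,525.00 = 271.50
Social Insurance: cap 115,900.00 − YTD 115,682.00 = 218.00 subject; 7.15% × 218.00 = 15.59
Total: 260.42 + 271.50 + 15.59 = 547.51

547.51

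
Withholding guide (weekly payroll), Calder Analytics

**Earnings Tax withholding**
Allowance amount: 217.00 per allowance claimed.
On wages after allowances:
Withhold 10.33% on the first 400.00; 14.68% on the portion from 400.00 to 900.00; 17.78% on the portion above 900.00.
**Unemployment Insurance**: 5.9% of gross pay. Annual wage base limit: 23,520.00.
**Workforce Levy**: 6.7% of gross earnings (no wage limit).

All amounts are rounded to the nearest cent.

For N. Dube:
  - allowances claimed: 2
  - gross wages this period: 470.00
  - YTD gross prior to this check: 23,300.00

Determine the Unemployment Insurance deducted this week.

Unemployment Insurance: cap 23,520.00 − YTD 23,300.00 = 220.00 subject; 5.9% × 220.00 = 12.98

12.98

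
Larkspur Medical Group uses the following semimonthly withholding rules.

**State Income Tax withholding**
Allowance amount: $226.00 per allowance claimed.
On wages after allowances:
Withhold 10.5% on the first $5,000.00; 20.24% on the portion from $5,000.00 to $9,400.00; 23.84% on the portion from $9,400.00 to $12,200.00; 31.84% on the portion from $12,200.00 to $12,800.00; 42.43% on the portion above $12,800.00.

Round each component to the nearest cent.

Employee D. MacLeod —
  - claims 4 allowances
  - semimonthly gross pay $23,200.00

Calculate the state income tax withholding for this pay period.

State Income Tax: taxable = $23,200.00 − 4×$226.00 = $22,296.00
  $2,274.12 + 42.43% × ($22,296.00 − $12,800.00) = $2,274.12 + 42.43% × $9,496.00 = $6,303.27

$6,303.27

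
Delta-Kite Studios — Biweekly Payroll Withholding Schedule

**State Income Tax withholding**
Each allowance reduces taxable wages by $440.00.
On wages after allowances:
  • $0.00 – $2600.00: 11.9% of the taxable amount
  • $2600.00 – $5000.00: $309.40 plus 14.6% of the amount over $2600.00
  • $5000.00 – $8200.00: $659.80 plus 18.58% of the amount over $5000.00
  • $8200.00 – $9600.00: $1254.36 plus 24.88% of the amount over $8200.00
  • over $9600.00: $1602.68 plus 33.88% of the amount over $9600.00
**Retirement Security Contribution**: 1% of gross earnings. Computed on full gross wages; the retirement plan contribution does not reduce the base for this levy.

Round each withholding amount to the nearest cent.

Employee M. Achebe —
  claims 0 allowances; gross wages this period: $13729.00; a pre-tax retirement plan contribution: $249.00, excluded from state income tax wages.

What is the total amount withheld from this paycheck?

State Income Tax: taxable = $13729.00 − $249.00 = $13480.00
  $1602.68 + 33.88% × ($13480.00 − $9600.00) = $1602.68 + 33.88% × $3880.00 = $2917.22
Retirement Security Contribution: 1% × $13729.00 = $137.29
Total: $2917.22 + $137.29 = $3054.51

$3054.51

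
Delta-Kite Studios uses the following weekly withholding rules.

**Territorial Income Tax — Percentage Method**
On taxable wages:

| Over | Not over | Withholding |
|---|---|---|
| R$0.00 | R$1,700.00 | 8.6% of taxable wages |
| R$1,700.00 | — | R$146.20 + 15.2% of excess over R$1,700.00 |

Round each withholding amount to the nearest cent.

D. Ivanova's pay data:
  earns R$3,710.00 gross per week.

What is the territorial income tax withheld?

R$451.72

Territorial Income Tax: taxable = R$3,710.00
  R$146.20 + 15.2% × (R$3,710.00 − R$1,700.00) = R$146.20 + 15.2% × R$2,010.00 = R$451.72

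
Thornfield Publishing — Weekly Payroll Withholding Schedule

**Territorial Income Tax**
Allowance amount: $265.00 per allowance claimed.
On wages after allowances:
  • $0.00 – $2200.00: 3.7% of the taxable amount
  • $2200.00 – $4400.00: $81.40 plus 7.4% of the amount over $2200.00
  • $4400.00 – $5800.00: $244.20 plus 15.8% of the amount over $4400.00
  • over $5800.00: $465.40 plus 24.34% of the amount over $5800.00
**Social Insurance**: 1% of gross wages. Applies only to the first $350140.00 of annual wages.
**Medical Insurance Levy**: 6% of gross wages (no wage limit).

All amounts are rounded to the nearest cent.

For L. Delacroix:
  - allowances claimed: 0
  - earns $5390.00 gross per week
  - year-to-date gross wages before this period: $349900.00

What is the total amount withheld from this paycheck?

$726.42

Territorial Income Tax: taxable = $5390.00
  $244.20 + 15.8% × ($5390.00 − $4400.00) = $244.20 + 15.8% × $990.00 = $400.62
Social Insurance: cap $350140.00 − YTD $349900.00 = $240.00 subject; 1% × $240.00 = $2.40
Medical Insurance Levy: 6% × $5390.00 = $323.40
Total: $400.62 + $2.40 + $323.40 = $726.42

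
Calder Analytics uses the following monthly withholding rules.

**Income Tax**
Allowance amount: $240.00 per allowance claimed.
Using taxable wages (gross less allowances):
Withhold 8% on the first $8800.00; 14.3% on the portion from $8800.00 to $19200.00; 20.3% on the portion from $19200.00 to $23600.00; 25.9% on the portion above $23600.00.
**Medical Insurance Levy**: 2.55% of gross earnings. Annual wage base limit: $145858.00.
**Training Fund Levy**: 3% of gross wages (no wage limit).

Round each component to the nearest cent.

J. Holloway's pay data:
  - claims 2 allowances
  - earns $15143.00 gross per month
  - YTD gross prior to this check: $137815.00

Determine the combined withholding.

$2201.80

Income Tax: taxable = $15143.00 − 2×$240.00 = $14663.00
  $704.00 + 14.3% × ($14663.00 − $8800.00) = $704.00 + 14.3% × $5863.00 = $1542.41
Medical Insurance Levy: cap $145858.00 − YTD $137815.00 = $8043.00 subject; 2.55% × $8043.00 = $205.10
Training Fund Levy: 3% × $15143.00 = $454.29
Total: $1542.41 + $205.10 + $454.29 = $2201.80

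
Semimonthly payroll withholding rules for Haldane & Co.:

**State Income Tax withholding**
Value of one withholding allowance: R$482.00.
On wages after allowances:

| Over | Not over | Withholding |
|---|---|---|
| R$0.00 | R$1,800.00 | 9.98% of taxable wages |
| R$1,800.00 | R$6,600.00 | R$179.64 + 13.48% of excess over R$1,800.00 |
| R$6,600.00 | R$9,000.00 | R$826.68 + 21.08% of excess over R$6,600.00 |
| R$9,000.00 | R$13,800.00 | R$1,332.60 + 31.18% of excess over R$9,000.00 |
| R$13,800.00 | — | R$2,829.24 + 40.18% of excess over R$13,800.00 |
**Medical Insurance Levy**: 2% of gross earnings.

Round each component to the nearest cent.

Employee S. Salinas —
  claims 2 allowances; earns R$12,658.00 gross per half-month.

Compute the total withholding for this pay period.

R$2,425.75

State Income Tax: taxable = R$12,658.00 − 2×R$482.00 = R$11,694.00
  R$1,332.60 + 31.18% × (R$11,694.00 − R$9,000.00) = R$1,332.60 + 31.18% × R$2,694.00 = R$2,172.59
Medical Insurance Levy: 2% × R$12,658.00 = R$253.16
Total: R$2,172.59 + R$253.16 = R$2,425.75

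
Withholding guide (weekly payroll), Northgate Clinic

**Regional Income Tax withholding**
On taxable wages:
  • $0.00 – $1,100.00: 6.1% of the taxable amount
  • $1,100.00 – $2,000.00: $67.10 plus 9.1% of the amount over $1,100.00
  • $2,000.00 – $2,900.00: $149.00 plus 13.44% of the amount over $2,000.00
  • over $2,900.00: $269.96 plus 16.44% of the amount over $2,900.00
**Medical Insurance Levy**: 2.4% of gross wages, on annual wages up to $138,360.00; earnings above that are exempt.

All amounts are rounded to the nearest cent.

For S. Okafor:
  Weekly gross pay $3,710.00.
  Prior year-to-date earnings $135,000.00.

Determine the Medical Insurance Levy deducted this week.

Medical Insurance Levy: cap $138,360.00 − YTD $135,000.00 = $3,360.00 subject; 2.4% × $3,360.00 = $80.64

$80.64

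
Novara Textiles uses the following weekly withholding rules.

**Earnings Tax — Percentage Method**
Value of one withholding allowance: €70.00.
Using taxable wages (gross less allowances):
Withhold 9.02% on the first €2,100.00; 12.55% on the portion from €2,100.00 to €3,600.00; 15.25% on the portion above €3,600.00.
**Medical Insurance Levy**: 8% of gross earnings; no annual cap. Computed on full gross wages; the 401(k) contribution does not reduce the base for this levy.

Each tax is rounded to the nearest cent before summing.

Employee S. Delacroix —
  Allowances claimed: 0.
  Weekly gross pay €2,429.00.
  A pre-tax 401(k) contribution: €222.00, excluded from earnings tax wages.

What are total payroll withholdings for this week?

€397.17

Earnings Tax: taxable = €2,429.00 − €222.00 = €2,207.00
  €189.42 + 12.55% × (€2,207.00 − €2,100.00) = €189.42 + 12.55% × €107.00 = €202.85
Medical Insurance Levy: 8% × €2,429.00 = €194.32
Total: €202.85 + €194.32 = €397.17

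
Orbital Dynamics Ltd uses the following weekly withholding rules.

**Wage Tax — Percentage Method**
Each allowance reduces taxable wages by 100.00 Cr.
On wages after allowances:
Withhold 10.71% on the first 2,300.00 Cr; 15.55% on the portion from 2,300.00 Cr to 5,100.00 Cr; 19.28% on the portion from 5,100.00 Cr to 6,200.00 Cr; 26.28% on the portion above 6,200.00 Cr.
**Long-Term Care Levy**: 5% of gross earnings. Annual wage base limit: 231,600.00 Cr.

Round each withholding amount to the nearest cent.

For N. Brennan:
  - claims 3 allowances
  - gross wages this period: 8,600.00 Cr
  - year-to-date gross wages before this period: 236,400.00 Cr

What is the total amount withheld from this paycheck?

Wage Tax: taxable = 8,600.00 Cr − 3×100.00 Cr = 8,300.00 Cr
  893.81 Cr + 26.28% × (8,300.00 Cr − 6,200.00 Cr) = 893.81 Cr + 26.28% × 2,100.00 Cr = 1,445.69 Cr
Long-Term Care Levy: YTD 236,400.00 Cr ≥ cap 231,600.00 Cr → 0.00 Cr
Total: 1,445.69 Cr + 0.00 Cr = 1,445.69 Cr

1,445.69 Cr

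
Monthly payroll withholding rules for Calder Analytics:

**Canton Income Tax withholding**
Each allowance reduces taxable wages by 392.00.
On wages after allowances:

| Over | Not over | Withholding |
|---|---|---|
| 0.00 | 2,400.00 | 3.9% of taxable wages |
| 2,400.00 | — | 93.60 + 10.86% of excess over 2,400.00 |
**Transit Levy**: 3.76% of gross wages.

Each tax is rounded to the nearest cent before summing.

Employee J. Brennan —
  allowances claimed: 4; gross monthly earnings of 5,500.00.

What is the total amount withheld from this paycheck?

466.78

Canton Income Tax: taxable = 5,500.00 − 4×392.00 = 3,932.00
  93.60 + 10.86% × (3,932.00 − 2,400.00) = 93.60 + 10.86% × 1,532.00 = 259.98
Transit Levy: 3.76% × 5,500.00 = 206.80
Total: 259.98 + 206.80 = 466.78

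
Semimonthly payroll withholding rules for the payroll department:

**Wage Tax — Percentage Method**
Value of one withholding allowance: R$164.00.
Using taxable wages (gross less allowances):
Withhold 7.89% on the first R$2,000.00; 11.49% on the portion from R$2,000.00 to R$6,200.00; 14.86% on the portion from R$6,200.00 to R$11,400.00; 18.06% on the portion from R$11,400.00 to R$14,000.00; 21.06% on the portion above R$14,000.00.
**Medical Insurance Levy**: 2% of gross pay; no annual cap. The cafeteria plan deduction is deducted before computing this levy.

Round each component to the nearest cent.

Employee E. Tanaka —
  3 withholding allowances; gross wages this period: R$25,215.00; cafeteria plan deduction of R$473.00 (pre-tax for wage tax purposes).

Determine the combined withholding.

Wage Tax: taxable = R$25,215.00 − R$473.00 − 3×R$164.00 = R$24,250.00
  R$1,882.66 + 21.06% × (R$24,250.00 − R$14,000.00) = R$1,882.66 + 21.06% × R$10,250.00 = R$4,041.31
Medical Insurance Levy: 2% × R$24,742.00 = R$494.84
Total: R$4,041.31 + R$494.84 = R$4,536.15

R$4,536.15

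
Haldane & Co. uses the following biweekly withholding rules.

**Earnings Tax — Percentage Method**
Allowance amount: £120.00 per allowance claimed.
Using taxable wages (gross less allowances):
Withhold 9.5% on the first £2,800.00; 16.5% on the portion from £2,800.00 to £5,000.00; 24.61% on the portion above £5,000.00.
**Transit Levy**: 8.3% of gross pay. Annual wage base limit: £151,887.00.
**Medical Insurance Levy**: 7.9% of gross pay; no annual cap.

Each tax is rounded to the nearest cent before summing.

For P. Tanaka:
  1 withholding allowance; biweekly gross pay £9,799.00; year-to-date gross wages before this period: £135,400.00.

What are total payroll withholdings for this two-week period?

Earnings Tax: taxable = £9,799.00 − 1×£120.00 = £9,679.00
  £629.00 + 24.61% × (£9,679.00 − £5,000.00) = £629.00 + 24.61% × £4,679.00 = £1,780.50
Transit Levy: 8.3% × £9,799.00 = £813.32
Medical Insurance Levy: 7.9% × £9,799.00 = £774.12
Total: £1,780.50 + £813.32 + £774.12 = £3,367.94

£3,367.94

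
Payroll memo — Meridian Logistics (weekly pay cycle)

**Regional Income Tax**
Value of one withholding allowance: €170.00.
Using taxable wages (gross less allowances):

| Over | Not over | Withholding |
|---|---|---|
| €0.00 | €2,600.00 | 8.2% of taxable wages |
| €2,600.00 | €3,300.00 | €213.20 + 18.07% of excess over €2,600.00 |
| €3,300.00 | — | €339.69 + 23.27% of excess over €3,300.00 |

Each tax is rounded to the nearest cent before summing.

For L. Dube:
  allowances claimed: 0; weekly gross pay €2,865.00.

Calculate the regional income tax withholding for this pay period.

Regional Income Tax: taxable = €2,865.00
  €213.20 + 18.07% × (€2,865.00 − €2,600.00) = €213.20 + 18.07% × €265.00 = €261.09

€261.09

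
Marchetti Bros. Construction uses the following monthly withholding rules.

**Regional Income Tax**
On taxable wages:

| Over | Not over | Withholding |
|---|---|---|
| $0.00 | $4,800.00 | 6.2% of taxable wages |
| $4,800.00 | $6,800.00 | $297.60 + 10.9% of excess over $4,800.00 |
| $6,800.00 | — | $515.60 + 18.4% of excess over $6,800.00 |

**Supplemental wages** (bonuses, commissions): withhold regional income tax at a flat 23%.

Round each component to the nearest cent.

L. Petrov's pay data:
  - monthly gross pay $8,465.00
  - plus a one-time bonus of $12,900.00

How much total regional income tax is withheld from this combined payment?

$3,788.96

Regional Income Tax: taxable = $8,465.00
  $515.60 + 18.4% × ($8,465.00 − $6,800.00) = $515.60 + 18.4% × $1,665.00 = $821.96
Supplemental (23% flat on bonus): 23% × $12,900.00 = $2,967.00
Total regional income tax: $821.96 + $2,967.00 = $3,788.96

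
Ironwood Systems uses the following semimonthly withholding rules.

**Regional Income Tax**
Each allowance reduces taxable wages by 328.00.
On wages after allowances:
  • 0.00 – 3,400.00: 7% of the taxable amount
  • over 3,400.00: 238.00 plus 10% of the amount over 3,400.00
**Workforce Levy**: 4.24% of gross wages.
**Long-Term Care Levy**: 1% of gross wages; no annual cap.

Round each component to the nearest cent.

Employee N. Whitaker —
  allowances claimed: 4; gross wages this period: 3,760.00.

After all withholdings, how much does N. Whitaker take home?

Regional Income Tax: taxable = 3,760.00 − 4×328.00 = 2,448.00
  7% × 2,448.00 = 171.36
Workforce Levy: 4.24% × 3,760.00 = 159.42
Long-Term Care Levy: 1% × 3,760.00 = 37.60
Total withheld: 171.36 + 159.42 + 37.60 = 368.38
Net pay: 3,760.00 − 368.38 = 3,391.62

3,391.62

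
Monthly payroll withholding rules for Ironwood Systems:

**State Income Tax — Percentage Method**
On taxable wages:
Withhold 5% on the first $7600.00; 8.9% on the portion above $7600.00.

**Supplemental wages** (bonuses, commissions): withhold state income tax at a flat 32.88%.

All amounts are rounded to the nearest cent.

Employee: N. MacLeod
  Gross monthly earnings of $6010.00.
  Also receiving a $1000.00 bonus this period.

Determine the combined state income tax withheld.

$629.30

State Income Tax: taxable = $6010.00
  5% × $6010.00 = $300.50
Supplemental (32.88% flat on bonus): 32.88% × $1000.00 = $328.80
Total state income tax: $300.50 + $328.80 = $629.30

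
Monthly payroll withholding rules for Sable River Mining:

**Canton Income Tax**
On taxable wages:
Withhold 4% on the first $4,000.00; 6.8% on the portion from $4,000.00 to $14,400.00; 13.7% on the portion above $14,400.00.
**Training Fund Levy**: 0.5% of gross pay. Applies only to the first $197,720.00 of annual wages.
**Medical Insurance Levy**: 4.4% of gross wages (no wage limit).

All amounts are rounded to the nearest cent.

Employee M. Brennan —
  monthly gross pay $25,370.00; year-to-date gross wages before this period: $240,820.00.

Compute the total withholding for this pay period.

$3,486.37

Canton Income Tax: taxable = $25,370.00
  $867.20 + 13.7% × ($25,370.00 − $14,400.00) = $867.20 + 13.7% × $10,970.00 = $2,370.09
Training Fund Levy: YTD $240,820.00 ≥ cap $197,720.00 → $0.00
Medical Insurance Levy: 4.4% × $25,370.00 = $1,116.28
Total: $2,370.09 + $0.00 + $1,116.28 = $3,486.37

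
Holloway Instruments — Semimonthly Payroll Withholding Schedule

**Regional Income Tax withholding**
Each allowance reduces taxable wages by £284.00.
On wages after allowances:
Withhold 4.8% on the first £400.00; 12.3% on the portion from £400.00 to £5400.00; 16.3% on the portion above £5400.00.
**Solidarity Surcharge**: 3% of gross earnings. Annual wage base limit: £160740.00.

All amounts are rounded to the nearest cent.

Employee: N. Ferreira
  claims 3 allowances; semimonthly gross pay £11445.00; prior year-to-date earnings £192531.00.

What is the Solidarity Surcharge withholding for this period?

£0.00

Solidarity Surcharge: YTD £192531.00 ≥ cap £160740.00 → £0.00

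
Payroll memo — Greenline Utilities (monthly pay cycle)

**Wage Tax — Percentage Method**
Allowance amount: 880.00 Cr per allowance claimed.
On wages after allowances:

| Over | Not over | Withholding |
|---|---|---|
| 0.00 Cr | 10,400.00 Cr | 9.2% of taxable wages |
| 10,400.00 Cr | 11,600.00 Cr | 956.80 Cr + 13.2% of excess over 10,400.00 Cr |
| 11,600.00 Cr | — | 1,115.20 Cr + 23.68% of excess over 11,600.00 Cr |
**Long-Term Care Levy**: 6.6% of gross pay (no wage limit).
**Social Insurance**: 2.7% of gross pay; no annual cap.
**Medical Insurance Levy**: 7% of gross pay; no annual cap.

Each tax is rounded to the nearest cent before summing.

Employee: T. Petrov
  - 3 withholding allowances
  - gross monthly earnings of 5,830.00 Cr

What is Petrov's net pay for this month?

4,586.23 Cr

Wage Tax: taxable = 5,830.00 Cr − 3×880.00 Cr = 3,190.00 Cr
  9.2% × 3,190.00 Cr = 293.48 Cr
Long-Term Care Levy: 6.6% × 5,830.00 Cr = 384.78 Cr
Social Insurance: 2.7% × 5,830.00 Cr = 157.41 Cr
Medical Insurance Levy: 7% × 5,830.00 Cr = 408.10 Cr
Total withheld: 293.48 Cr + 384.78 Cr + 157.41 Cr + 408.10 Cr = 1,243.77 Cr
Net pay: 5,830.00 Cr − 1,243.77 Cr = 4,586.23 Cr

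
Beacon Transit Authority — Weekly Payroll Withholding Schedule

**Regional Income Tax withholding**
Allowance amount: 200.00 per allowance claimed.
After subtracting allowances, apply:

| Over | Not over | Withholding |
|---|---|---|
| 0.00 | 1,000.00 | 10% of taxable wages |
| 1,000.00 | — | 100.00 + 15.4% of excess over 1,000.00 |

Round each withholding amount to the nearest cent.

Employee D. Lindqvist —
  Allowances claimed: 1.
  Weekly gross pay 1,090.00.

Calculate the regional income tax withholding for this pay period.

Regional Income Tax: taxable = 1,090.00 − 1×200.00 = 890.00
  10% × 890.00 = 89.00

89.00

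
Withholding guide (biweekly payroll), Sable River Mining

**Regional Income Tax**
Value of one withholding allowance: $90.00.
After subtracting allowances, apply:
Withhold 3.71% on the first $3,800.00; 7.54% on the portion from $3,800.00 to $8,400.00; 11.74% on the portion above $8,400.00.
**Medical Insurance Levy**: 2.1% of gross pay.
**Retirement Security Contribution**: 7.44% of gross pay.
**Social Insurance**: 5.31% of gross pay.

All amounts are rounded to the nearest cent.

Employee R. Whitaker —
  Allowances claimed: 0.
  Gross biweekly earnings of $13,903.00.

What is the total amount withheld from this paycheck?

$3,198.46

Regional Income Tax: taxable = $13,903.00
  $487.82 + 11.74% × ($13,903.00 − $8,400.00) = $487.82 + 11.74% × $5,503.00 = $1,133.87
Medical Insurance Levy: 2.1% × $13,903.00 = $291.96
Retirement Security Contribution: 7.44% × $13,903.00 = $1,034.38
Social Insurance: 5.31% × $13,903.00 = $738.25
Total: $1,133.87 + $291.96 + $1,034.38 + $738.25 = $3,198.46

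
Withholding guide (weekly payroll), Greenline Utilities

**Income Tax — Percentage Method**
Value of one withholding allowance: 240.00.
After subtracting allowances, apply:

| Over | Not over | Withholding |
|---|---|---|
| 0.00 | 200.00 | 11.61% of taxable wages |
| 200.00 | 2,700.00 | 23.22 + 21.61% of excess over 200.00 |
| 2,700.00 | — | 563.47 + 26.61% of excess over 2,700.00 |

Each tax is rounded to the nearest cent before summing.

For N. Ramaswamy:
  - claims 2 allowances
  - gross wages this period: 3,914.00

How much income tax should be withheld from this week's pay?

Income Tax: taxable = 3,914.00 − 2×240.00 = 3,434.00
  563.47 + 26.61% × (3,434.00 − 2,700.00) = 563.47 + 26.61% × 734.00 = 758.79

758.79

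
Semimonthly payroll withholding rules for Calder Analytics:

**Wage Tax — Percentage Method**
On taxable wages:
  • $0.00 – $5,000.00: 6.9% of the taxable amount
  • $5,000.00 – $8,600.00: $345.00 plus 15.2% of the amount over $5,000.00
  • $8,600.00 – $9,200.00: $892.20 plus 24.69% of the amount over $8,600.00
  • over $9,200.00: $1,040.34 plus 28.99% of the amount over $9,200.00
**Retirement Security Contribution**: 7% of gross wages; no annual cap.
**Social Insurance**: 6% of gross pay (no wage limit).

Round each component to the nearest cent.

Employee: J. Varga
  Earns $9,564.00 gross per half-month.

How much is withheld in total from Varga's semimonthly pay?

Wage Tax: taxable = $9,564.00
  $1,040.34 + 28.99% × ($9,564.00 − $9,200.00) = $1,040.34 + 28.99% × $364.00 = $1,145.86
Retirement Security Contribution: 7% × $9,564.00 = $669.48
Social Insurance: 6% × $9,564.00 = $573.84
Total: $1,145.86 + $669.48 + $573.84 = $2,389.18

$2,389.18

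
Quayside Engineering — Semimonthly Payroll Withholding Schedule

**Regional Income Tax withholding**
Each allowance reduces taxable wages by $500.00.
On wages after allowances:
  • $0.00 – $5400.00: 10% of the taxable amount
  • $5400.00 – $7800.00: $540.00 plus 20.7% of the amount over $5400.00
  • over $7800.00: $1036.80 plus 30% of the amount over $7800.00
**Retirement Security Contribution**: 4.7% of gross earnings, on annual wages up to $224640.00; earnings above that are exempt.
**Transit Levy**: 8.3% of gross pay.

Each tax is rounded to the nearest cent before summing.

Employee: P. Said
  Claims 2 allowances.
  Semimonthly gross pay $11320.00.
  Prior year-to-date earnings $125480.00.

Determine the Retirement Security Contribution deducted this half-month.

$532.04

Retirement Security Contribution: 4.7% × $11320.00 = $532.04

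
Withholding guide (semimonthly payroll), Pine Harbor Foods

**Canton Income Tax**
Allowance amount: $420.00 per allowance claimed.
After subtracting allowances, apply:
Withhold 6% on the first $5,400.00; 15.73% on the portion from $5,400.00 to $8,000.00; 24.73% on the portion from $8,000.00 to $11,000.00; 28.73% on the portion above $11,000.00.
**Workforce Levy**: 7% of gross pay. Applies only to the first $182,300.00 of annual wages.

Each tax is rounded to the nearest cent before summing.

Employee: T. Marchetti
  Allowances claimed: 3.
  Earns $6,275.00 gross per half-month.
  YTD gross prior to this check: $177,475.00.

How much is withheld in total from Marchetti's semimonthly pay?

$638.65

Canton Income Tax: taxable = $6,275.00 − 3×$420.00 = $5,015.00
  6% × $5,015.00 = $300.90
Workforce Levy: cap $182,300.00 − YTD $177,475.00 = $4,825.00 subject; 7% × $4,825.00 = $337.75
Total: $300.90 + $337.75 = $638.65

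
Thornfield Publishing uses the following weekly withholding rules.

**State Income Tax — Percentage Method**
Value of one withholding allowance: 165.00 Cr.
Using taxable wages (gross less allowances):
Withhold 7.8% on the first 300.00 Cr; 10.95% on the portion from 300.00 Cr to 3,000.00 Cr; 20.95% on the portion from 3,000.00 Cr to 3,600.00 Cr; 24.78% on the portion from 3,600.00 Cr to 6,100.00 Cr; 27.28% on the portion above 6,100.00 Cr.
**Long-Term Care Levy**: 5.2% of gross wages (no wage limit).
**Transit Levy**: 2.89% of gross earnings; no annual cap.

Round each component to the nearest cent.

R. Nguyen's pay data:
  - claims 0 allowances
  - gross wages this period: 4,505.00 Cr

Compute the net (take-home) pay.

State Income Tax: taxable = 4,505.00 Cr
  444.75 Cr + 24.78% × (4,505.00 Cr − 3,600.00 Cr) = 444.75 Cr + 24.78% × 905.00 Cr = 669.01 Cr
Long-Term Care Levy: 5.2% × 4,505.00 Cr = 234.26 Cr
Transit Levy: 2.89% × 4,505.00 Cr = 130.19 Cr
Total withheld: 669.01 Cr + 234.26 Cr + 130.19 Cr = 1,033.46 Cr
Net pay: 4,505.00 Cr − 1,033.46 Cr = 3,471.54 Cr

3,471.54 Cr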